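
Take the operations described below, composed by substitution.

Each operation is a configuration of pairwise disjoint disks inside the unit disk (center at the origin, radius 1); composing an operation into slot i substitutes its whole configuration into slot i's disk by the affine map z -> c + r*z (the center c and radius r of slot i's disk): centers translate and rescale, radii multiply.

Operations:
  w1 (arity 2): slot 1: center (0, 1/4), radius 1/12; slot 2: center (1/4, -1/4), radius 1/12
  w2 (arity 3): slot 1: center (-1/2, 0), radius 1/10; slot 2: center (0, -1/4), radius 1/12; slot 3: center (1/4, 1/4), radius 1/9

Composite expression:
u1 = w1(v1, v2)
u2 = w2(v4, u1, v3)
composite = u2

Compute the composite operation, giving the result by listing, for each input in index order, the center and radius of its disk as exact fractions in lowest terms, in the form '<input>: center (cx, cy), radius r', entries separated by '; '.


v1: center (0, -11/48), radius 1/144; v2: center (1/48, -13/48), radius 1/144; v3: center (1/4, 1/4), radius 1/9; v4: center (-1/2, 0), radius 1/10

Only the slot chain above each v matters under w2; compose those maps.
tracing v4 down its 1-map path: center (-1/2, 0), radius 1/10
tracing v1 down its 2-map path: center (0, -11/48), radius 1/144
tracing v2 down its 2-map path: center (1/48, -13/48), radius 1/144
tracing v3 down its 1-map path: center (1/4, 1/4), radius 1/9


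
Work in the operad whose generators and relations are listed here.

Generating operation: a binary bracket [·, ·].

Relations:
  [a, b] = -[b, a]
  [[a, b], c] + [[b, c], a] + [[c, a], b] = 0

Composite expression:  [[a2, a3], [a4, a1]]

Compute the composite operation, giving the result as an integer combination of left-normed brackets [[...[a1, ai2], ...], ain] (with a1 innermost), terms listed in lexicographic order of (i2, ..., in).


[[[a1, a4], a2], a3] - [[[a1, a4], a3], a2]

A multilinear Lie element is pinned by a1-initial words (a1 innermost).
Composite bracket: [[a2, a3], [a4, a1]]
The bracket unfolds into 8 signed words via [a, b] = ab - ba (2^3 = 8).
Collect the words opening with a1:
  a1a4a2a3 appears with sign +1, giving the term +[[[a1, a4], a2], a3]
  a1a4a3a2 appears with sign -1, giving the term -[[[a1, a4], a3], a2]


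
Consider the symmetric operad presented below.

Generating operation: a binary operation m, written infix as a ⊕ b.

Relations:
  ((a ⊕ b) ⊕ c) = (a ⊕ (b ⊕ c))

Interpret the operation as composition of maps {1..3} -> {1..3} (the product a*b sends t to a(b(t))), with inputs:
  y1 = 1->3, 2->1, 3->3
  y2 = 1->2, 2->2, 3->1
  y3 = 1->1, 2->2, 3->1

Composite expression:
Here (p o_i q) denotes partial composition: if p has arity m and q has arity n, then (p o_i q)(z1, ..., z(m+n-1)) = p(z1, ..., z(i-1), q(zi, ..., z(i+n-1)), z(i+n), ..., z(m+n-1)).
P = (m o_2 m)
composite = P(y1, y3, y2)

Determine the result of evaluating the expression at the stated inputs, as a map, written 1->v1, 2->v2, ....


(y3 ⊕ y2) = 1->2, 2->2, 3->1
(y1 ⊕ (y3 ⊕ y2)) = 1->1, 2->1, 3->3

1->1, 2->1, 3->3


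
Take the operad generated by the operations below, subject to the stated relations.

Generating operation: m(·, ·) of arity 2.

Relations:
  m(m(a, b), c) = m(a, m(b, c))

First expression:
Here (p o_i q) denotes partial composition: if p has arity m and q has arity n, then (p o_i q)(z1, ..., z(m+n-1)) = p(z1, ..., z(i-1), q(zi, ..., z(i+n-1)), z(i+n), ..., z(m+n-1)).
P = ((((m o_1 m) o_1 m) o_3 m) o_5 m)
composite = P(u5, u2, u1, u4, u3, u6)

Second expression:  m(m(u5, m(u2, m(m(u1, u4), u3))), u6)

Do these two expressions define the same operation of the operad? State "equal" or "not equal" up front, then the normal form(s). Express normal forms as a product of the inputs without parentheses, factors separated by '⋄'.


equal — both sides give u5 ⋄ u2 ⋄ u1 ⋄ u4 ⋄ u3 ⋄ u6

Reducing the first expression gives u5 ⋄ u2 ⋄ u1 ⋄ u4 ⋄ u3 ⋄ u6
Reducing the second expression gives u5 ⋄ u2 ⋄ u1 ⋄ u4 ⋄ u3 ⋄ u6
The forms coincide; equal.


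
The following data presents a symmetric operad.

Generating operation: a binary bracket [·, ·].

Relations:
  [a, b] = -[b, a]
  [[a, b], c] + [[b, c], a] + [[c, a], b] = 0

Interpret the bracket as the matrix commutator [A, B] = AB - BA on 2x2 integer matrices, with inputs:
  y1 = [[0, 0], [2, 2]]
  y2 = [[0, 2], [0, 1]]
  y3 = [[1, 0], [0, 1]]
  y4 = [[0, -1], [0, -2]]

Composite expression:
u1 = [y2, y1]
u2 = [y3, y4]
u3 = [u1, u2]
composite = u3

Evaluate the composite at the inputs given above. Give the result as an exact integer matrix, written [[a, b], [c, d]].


[y2, y1] = [[4, 4], [2, -4]]
[y3, y4] = [[0, 0], [0, 0]]
[[y2, y1], [y3, y4]] = [[0, 0], [0, 0]]

[[0, 0], [0, 0]]


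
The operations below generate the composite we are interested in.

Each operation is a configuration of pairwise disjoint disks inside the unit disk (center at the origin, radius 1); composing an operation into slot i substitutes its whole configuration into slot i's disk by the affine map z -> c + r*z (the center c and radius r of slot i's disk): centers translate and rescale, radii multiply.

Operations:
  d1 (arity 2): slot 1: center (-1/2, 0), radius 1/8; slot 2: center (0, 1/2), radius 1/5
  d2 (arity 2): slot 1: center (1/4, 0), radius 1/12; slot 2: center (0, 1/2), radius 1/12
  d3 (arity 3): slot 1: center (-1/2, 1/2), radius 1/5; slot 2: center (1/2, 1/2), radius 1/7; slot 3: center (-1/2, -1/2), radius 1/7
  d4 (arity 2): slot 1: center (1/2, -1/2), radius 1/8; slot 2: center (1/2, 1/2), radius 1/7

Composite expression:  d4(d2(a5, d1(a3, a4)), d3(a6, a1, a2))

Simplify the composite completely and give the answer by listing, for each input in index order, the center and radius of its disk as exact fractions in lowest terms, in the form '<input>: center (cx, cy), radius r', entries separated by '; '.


Below d4, radii multiply path by path; the a-disk centers shift.
input a5: composing its 2 substitution steps yields center (17/32, -1/2), radius 1/96
input a3: composing its 3 substitution steps yields center (95/192, -7/16), radius 1/768
input a4: composing its 3 substitution steps yields center (1/2, -83/192), radius 1/480
input a6: composing its 2 substitution steps yields center (3/7, 4/7), radius 1/35
input a1: composing its 2 substitution steps yields center (4/7, 4/7), radius 1/49
input a2: composing its 2 substitution steps yields center (3/7, 3/7), radius 1/49

a1: center (4/7, 4/7), radius 1/49; a2: center (3/7, 3/7), radius 1/49; a3: center (95/192, -7/16), radius 1/768; a4: center (1/2, -83/192), radius 1/480; a5: center (17/32, -1/2), radius 1/96; a6: center (3/7, 4/7), radius 1/35


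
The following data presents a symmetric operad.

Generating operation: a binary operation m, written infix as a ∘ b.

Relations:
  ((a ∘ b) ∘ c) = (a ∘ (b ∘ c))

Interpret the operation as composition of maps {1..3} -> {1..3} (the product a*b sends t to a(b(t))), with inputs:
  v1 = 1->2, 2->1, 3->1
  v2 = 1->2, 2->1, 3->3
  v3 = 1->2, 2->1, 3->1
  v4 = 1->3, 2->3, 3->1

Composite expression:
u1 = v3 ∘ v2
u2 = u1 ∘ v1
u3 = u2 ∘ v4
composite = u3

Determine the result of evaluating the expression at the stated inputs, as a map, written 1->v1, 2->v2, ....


1->1, 2->1, 3->2

(v3 ∘ v2) = 1->1, 2->2, 3->1
((v3 ∘ v2) ∘ v1) = 1->2, 2->1, 3->1
(((v3 ∘ v2) ∘ v1) ∘ v4) = 1->1, 2->1, 3->2


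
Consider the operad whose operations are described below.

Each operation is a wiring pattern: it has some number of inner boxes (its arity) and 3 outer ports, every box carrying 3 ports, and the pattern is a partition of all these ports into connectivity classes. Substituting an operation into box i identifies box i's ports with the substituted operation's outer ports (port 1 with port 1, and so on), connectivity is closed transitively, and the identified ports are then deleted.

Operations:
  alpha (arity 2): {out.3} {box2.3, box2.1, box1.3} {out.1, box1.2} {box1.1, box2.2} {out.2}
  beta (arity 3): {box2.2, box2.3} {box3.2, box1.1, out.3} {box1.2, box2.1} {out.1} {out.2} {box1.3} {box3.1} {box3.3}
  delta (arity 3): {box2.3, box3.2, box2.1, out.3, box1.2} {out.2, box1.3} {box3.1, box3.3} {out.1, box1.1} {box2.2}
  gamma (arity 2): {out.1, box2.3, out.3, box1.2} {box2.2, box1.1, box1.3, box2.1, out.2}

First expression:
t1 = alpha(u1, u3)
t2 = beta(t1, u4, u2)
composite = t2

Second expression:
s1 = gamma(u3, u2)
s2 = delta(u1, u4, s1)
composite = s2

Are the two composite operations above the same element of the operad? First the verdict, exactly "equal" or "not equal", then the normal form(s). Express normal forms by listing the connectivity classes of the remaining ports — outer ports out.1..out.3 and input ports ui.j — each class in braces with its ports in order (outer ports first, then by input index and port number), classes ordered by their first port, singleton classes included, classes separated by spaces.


not equal; first: {out.1} {out.2} {out.3, u1.2, u2.2} {u1.1, u3.2} {u1.3, u3.1, u3.3} {u2.1} {u2.3} {u4.1} {u4.2, u4.3}; second: {out.1, u1.1} {out.2, u1.3} {out.3, u1.2, u2.1, u2.2, u3.1, u3.3, u4.1, u4.3} {u2.3, u3.2} {u4.2}

The first expression, normalized: {out.1} {out.2} {out.3, u1.2, u2.2} {u1.1, u3.2} {u1.3, u3.1, u3.3} {u2.1} {u2.3} {u4.1} {u4.2, u4.3}
The second expression, normalized: {out.1, u1.1} {out.2, u1.3} {out.3, u1.2, u2.1, u2.2, u3.1, u3.3, u4.1, u4.3} {u2.3, u3.2} {u4.2}
Distinct normal forms: not equal.


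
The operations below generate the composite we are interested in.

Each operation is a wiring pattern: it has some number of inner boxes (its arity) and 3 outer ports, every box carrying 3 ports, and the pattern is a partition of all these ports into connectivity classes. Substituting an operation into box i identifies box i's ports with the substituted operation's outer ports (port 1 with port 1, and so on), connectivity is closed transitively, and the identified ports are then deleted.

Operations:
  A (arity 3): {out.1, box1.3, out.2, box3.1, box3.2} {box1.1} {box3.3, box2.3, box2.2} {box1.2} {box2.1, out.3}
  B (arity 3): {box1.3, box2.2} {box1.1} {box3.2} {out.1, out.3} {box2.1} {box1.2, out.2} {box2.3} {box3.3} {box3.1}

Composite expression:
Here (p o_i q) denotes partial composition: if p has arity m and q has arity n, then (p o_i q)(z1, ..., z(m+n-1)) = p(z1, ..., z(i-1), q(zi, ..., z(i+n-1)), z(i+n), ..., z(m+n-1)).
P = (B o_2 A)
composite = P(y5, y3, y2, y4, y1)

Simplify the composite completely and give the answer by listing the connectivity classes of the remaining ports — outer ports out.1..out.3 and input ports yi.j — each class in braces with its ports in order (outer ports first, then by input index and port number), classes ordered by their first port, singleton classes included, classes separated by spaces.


Treat the ports identified at B as solder joints: merge, then drop.
composing A on (y3, y2, y4), with out.j its own outer ports: {out.1, out.2, y3.3, y4.1, y4.2} {out.3, y2.1} {y2.2, y2.3, y4.3} {y3.1} {y3.2}
composing B on (y5, y3, y2, y4, y1), with out.j its own outer ports: {out.1, out.3} {out.2, y5.2} {y1.1} {y1.2} {y1.3} {y2.1} {y2.2, y2.3, y4.3} {y3.1} {y3.2} {y3.3, y4.1, y4.2, y5.3} {y5.1}

{out.1, out.3} {out.2, y5.2} {y1.1} {y1.2} {y1.3} {y2.1} {y2.2, y2.3, y4.3} {y3.1} {y3.2} {y3.3, y4.1, y4.2, y5.3} {y5.1}


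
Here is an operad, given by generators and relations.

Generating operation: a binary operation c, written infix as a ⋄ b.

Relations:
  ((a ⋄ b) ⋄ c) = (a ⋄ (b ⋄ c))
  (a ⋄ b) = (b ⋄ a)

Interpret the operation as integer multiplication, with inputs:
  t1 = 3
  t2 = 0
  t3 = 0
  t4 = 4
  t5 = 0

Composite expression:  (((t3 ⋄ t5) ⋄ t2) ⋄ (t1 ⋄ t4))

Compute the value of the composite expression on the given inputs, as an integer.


(t3 ⋄ t5) = 0
((t3 ⋄ t5) ⋄ t2) = 0
(t1 ⋄ t4) = 12
(((t3 ⋄ t5) ⋄ t2) ⋄ (t1 ⋄ t4)) = 0

0


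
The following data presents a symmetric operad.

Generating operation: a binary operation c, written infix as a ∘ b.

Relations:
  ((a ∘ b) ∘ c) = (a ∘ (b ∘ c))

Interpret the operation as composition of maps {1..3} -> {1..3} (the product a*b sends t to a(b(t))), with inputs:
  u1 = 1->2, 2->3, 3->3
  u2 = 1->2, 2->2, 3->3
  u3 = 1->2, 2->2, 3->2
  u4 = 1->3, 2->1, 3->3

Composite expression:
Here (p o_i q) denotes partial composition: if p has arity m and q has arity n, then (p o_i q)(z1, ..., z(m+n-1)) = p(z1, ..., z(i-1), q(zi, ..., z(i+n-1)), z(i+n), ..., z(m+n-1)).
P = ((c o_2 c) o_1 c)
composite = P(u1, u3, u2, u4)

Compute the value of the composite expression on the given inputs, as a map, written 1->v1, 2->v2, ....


1->3, 2->3, 3->3

(u1 ∘ u3) = 1->3, 2->3, 3->3
(u2 ∘ u4) = 1->3, 2->2, 3->3
((u1 ∘ u3) ∘ (u2 ∘ u4)) = 1->3, 2->3, 3->3


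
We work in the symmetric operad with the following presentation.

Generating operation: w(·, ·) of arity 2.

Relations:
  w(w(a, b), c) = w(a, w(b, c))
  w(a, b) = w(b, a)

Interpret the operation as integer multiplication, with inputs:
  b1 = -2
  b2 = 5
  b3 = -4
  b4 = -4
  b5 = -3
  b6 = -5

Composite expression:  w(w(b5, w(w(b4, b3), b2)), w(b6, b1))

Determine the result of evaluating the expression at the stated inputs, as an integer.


-2400

w(b4, b3) = 16
w(w(b4, b3), b2) = 80
w(b5, w(w(b4, b3), b2)) = -240
w(b6, b1) = 10
w(w(b5, w(w(b4, b3), b2)), w(b6, b1)) = -2400


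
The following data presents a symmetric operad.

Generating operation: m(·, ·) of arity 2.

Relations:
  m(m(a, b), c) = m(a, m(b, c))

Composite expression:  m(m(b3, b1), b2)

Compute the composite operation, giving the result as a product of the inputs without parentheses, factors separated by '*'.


Under associativity of m, the answer is the b's in reading order.
m(b3, b1) flattens to b3 * b1
m(m(b3, b1), b2) flattens to b3 * b1 * b2

b3 * b1 * b2


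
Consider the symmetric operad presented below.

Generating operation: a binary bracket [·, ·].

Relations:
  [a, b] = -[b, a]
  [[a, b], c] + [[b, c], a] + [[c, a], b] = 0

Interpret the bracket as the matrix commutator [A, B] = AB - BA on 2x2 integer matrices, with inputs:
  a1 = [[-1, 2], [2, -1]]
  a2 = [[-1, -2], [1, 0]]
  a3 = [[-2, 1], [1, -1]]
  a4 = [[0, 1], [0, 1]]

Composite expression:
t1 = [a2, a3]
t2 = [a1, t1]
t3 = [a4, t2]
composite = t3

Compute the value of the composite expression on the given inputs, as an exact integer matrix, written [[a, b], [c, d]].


[[-12, -24], [-12, 12]]

[a2, a3] = [[-3, -3], [0, 3]]
[a1, [a2, a3]] = [[6, 12], [-12, -6]]
[a4, [a1, [a2, a3]]] = [[-12, -24], [-12, 12]]


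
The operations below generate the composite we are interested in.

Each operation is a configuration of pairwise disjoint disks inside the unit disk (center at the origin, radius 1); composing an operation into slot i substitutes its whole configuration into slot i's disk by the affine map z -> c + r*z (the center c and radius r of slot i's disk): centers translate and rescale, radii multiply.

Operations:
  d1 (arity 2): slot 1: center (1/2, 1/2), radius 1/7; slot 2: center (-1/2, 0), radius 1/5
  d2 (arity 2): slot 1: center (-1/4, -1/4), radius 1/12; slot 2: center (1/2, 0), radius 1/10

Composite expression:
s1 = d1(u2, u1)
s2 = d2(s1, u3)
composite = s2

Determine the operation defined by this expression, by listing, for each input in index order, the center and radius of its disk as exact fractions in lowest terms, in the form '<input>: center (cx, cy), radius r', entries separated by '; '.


u1: center (-7/24, -1/4), radius 1/60; u2: center (-5/24, -5/24), radius 1/84; u3: center (1/2, 0), radius 1/10

Affine substitution under d2: radii multiply and u-centers shift.
u2 passes through 2 substitutions, ending at center (-5/24, -5/24), radius 1/84
u1 passes through 2 substitutions, ending at center (-7/24, -1/4), radius 1/60
u3 passes through 1 substitution, ending at center (1/2, 0), radius 1/10


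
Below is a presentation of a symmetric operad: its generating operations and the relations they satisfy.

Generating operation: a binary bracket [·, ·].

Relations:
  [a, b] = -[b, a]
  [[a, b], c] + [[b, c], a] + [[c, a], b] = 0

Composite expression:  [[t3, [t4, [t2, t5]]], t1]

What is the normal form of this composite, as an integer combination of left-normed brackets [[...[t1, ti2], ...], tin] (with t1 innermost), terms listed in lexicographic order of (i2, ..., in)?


-[[[[t1, t2], t5], t4], t3] + [[[[t1, t3], t2], t5], t4] - [[[[t1, t3], t4], t2], t5] + [[[[t1, t3], t4], t5], t2] - [[[[t1, t3], t5], t2], t4] + [[[[t1, t4], t2], t5], t3] - [[[[t1, t4], t5], t2], t3] + [[[[t1, t5], t2], t4], t3]

Expand each bracket as ab - ba; the t1-initial words give the coefficients.
Composite bracket: [[t3, [t4, [t2, t5]]], t1]
Full expansion: 16 signed words from ab - ba (2^4 = 16).
Words beginning with t1 determine it all:
  the word t1t2t5t4t3 carries sign -1 and contributes -[[[[t1, t2], t5], t4], t3]
  the word t1t3t2t5t4 carries sign +1 and contributes +[[[[t1, t3], t2], t5], t4]
  the word t1t3t4t2t5 carries sign -1 and contributes -[[[[t1, t3], t4], t2], t5]
  the word t1t3t4t5t2 carries sign +1 and contributes +[[[[t1, t3], t4], t5], t2]
  the word t1t3t5t2t4 carries sign -1 and contributes -[[[[t1, t3], t5], t2], t4]
  the word t1t4t2t5t3 carries sign +1 and contributes +[[[[t1, t4], t2], t5], t3]
  the word t1t4t5t2t3 carries sign -1 and contributes -[[[[t1, t4], t5], t2], t3]
  the word t1t5t2t4t3 carries sign +1 and contributes +[[[[t1, t5], t2], t4], t3]


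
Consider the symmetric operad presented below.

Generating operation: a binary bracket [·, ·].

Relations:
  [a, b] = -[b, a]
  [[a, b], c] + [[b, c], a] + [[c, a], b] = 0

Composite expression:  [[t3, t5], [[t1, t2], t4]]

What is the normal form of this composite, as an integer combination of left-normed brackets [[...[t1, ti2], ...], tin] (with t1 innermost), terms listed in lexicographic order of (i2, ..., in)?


-[[[[t1, t2], t4], t3], t5] + [[[[t1, t2], t4], t5], t3]

Left-normed coefficients sit on the t1-initial expansion words.
Composite bracket: [[t3, t5], [[t1, t2], t4]]
The bracket unfolds into 16 signed words via [a, b] = ab - ba (2^4 = 16).
Keep just the words that open with t1:
  sign of t1t2t4t3t5 is -1, so it contributes -[[[[t1, t2], t4], t3], t5]
  sign of t1t2t4t5t3 is +1, so it contributes +[[[[t1, t2], t4], t5], t3]


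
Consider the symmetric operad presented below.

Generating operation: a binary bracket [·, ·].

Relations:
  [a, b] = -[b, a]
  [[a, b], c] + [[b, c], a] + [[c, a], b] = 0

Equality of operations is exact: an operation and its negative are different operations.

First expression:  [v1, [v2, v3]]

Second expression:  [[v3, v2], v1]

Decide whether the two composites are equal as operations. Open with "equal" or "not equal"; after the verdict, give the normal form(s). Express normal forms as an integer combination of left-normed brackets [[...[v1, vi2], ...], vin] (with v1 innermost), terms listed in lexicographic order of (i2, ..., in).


The first expression reduces to [[v1, v2], v3] - [[v1, v3], v2]
The second expression reduces to [[v1, v2], v3] - [[v1, v3], v2]
One common form — equal.

equal; both compose to [[v1, v2], v3] - [[v1, v3], v2]


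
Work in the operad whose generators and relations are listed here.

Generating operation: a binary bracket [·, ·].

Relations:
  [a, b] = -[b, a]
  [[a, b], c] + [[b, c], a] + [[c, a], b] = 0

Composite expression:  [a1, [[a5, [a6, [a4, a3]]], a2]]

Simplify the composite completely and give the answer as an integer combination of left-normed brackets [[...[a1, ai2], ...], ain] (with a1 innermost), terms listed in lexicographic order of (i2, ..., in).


[[[[[a1, a2], a3], a4], a6], a5] - [[[[[a1, a2], a4], a3], a6], a5] - [[[[[a1, a2], a5], a3], a4], a6] + [[[[[a1, a2], a5], a4], a3], a6] + [[[[[a1, a2], a5], a6], a3], a4] - [[[[[a1, a2], a5], a6], a4], a3] - [[[[[a1, a2], a6], a3], a4], a5] + [[[[[a1, a2], a6], a4], a3], a5] - [[[[[a1, a3], a4], a6], a5], a2] + [[[[[a1, a4], a3], a6], a5], a2] + [[[[[a1, a5], a3], a4], a6], a2] - [[[[[a1, a5], a4], a3], a6], a2] - [[[[[a1, a5], a6], a3], a4], a2] + [[[[[a1, a5], a6], a4], a3], a2] + [[[[[a1, a6], a3], a4], a5], a2] - [[[[[a1, a6], a4], a3], a5], a2]

Antisymmetry and Jacobi reduce to a1-anchored left-normed brackets.
Composite bracket: [a1, [[a5, [a6, [a4, a3]]], a2]]
The bracket unfolds into 32 signed words via [a, b] = ab - ba (2^5 = 32).
Keep just the words that open with a1:
  the word a1a2a3a4a6a5 carries sign +1 and contributes +[[[[[a1, a2], a3], a4], a6], a5]
  the word a1a2a4a3a6a5 carries sign -1 and contributes -[[[[[a1, a2], a4], a3], a6], a5]
  the word a1a2a5a3a4a6 carries sign -1 and contributes -[[[[[a1, a2], a5], a3], a4], a6]
  the word a1a2a5a4a3a6 carries sign +1 and contributes +[[[[[a1, a2], a5], a4], a3], a6]
  the word a1a2a5a6a3a4 carries sign +1 and contributes +[[[[[a1, a2], a5], a6], a3], a4]
  the word a1a2a5a6a4a3 carries sign -1 and contributes -[[[[[a1, a2], a5], a6], a4], a3]
  the word a1a2a6a3a4a5 carries sign -1 and contributes -[[[[[a1, a2], a6], a3], a4], a5]
  the word a1a2a6a4a3a5 carries sign +1 and contributes +[[[[[a1, a2], a6], a4], a3], a5]
  the word a1a3a4a6a5a2 carries sign -1 and contributes -[[[[[a1, a3], a4], a6], a5], a2]
  the word a1a4a3a6a5a2 carries sign +1 and contributes +[[[[[a1, a4], a3], a6], a5], a2]
  the word a1a5a3a4a6a2 carries sign +1 and contributes +[[[[[a1, a5], a3], a4], a6], a2]
  the word a1a5a4a3a6a2 carries sign -1 and contributes -[[[[[a1, a5], a4], a3], a6], a2]
  the word a1a5a6a3a4a2 carries sign -1 and contributes -[[[[[a1, a5], a6], a3], a4], a2]
  the word a1a5a6a4a3a2 carries sign +1 and contributes +[[[[[a1, a5], a6], a4], a3], a2]
  the word a1a6a3a4a5a2 carries sign +1 and contributes +[[[[[a1, a6], a3], a4], a5], a2]
  the word a1a6a4a3a5a2 carries sign -1 and contributes -[[[[[a1, a6], a4], a3], a5], a2]


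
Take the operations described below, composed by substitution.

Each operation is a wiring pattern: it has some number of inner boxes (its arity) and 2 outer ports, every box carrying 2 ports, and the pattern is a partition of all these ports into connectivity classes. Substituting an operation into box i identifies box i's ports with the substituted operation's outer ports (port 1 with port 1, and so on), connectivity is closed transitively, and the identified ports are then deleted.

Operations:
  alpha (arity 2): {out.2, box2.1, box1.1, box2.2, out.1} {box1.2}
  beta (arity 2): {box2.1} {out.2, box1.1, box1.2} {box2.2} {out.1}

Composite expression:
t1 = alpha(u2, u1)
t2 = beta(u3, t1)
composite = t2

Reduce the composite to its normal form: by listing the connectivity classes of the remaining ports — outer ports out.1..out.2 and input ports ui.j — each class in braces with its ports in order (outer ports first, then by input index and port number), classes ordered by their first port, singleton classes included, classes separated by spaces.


After gluing at beta, chains via deleted ports link the u-ports.
stage alpha: inputs (u2, u1), connectivity {out.1, out.2, u1.1, u1.2, u2.1} {u2.2}, out.j its boundary
stage beta: inputs (u3, u2, u1), connectivity {out.1} {out.2, u3.1, u3.2} {u1.1, u1.2, u2.1} {u2.2}, out.j its boundary

{out.1} {out.2, u3.1, u3.2} {u1.1, u1.2, u2.1} {u2.2}


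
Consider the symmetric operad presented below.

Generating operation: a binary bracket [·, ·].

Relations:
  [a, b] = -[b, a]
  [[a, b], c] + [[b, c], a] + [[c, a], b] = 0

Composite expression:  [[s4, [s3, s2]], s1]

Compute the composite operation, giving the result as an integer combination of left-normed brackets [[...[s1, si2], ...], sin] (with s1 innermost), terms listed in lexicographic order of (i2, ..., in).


A multilinear Lie element is pinned by s1-initial words (s1 innermost).
Composite bracket: [[s4, [s3, s2]], s1]
Expanding via [a, b] = ab - ba: 8 signed words (2^3 = 8).
Coefficients come from the s1-initial words:
  sign of s1s2s3s4 is -1, so it contributes -[[[s1, s2], s3], s4]
  sign of s1s3s2s4 is +1, so it contributes +[[[s1, s3], s2], s4]
  sign of s1s4s2s3 is +1, so it contributes +[[[s1, s4], s2], s3]
  sign of s1s4s3s2 is -1, so it contributes -[[[s1, s4], s3], s2]

-[[[s1, s2], s3], s4] + [[[s1, s3], s2], s4] + [[[s1, s4], s2], s3] - [[[s1, s4], s3], s2]


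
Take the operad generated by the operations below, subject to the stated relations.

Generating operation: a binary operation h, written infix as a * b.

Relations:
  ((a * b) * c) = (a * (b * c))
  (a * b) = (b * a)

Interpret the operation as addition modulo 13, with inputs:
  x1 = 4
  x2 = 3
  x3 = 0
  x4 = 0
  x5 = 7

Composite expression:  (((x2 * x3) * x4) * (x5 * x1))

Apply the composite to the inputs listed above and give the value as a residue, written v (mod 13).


(x2 * x3) = 3
((x2 * x3) * x4) = 3
(x5 * x1) = 11
(((x2 * x3) * x4) * (x5 * x1)) = 1

1 (mod 13)


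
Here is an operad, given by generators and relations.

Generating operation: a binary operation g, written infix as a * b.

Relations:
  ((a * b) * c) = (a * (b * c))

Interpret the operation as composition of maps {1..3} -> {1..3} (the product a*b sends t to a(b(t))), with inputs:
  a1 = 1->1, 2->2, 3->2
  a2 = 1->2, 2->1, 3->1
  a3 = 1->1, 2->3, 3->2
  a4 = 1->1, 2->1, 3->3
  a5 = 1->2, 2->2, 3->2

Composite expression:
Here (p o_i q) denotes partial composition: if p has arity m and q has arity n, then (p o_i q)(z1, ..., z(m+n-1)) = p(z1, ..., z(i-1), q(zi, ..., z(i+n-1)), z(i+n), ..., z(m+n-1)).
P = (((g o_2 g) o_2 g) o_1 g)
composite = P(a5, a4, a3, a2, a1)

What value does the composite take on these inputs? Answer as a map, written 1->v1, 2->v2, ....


(a5 * a4) = 1->2, 2->2, 3->2
(a3 * a2) = 1->3, 2->1, 3->1
((a3 * a2) * a1) = 1->3, 2->1, 3->1
((a5 * a4) * ((a3 * a2) * a1)) = 1->2, 2->2, 3->2

1->2, 2->2, 3->2


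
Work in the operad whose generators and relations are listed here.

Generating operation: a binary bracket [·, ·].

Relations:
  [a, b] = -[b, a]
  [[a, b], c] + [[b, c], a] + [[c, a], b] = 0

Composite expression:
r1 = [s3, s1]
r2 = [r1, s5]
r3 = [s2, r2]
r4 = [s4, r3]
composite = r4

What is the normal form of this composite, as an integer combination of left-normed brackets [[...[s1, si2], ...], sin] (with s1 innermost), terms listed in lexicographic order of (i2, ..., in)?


Antisymmetry and Jacobi reduce to s1-anchored left-normed brackets.
Composite bracket: [s4, [s2, [[s3, s1], s5]]]
Under [a, b] = ab - ba we get 16 signed associative words (2^4 = 16).
Collect the words opening with s1:
  sign of s1s3s5s2s4 is -1, so it contributes -[[[[s1, s3], s5], s2], s4]

-[[[[s1, s3], s5], s2], s4]


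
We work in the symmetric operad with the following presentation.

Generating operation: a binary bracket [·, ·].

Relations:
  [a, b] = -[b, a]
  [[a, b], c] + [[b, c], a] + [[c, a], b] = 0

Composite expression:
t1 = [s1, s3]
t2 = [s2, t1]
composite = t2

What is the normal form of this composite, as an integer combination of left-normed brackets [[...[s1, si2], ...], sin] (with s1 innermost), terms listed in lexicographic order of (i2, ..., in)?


A multilinear Lie element is pinned by s1-initial words (s1 innermost).
Composite bracket: [s2, [s1, s3]]
Expanding via [a, b] = ab - ba: 4 signed words (2^2 = 4).
Collect the words opening with s1:
  from s1s3s2, sign -1: term -[[s1, s3], s2]

-[[s1, s3], s2]


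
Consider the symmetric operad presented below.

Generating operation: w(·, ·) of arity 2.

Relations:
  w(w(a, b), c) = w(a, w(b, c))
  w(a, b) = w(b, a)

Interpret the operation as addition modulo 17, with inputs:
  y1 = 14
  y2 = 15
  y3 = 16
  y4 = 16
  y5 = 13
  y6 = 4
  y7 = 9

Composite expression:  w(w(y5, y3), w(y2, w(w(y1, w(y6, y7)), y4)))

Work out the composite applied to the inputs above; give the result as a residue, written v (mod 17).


2 (mod 17)

w(y5, y3) = 12
w(y6, y7) = 13
w(y1, w(y6, y7)) = 10
w(w(y1, w(y6, y7)), y4) = 9
w(y2, w(w(y1, w(y6, y7)), y4)) = 7
w(w(y5, y3), w(y2, w(w(y1, w(y6, y7)), y4))) = 2


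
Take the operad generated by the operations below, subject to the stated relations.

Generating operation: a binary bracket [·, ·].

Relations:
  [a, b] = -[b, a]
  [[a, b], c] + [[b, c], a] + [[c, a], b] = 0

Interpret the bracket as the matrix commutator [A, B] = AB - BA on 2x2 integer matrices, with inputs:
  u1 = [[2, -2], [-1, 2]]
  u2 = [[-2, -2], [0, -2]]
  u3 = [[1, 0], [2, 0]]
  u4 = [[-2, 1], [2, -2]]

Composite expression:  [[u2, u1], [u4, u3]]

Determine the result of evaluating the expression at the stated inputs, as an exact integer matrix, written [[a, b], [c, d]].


[u2, u1] = [[2, 0], [0, -2]]
[u4, u3] = [[2, -1], [2, -2]]
[[u2, u1], [u4, u3]] = [[0, -4], [-8, 0]]

[[0, -4], [-8, 0]]


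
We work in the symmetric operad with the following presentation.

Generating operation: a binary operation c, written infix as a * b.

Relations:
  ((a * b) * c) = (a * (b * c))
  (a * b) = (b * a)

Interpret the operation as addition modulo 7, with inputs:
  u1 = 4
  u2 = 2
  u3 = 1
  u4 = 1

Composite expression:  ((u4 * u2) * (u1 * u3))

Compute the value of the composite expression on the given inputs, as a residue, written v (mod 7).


1 (mod 7)

(u4 * u2) = 3
(u1 * u3) = 5
((u4 * u2) * (u1 * u3)) = 1


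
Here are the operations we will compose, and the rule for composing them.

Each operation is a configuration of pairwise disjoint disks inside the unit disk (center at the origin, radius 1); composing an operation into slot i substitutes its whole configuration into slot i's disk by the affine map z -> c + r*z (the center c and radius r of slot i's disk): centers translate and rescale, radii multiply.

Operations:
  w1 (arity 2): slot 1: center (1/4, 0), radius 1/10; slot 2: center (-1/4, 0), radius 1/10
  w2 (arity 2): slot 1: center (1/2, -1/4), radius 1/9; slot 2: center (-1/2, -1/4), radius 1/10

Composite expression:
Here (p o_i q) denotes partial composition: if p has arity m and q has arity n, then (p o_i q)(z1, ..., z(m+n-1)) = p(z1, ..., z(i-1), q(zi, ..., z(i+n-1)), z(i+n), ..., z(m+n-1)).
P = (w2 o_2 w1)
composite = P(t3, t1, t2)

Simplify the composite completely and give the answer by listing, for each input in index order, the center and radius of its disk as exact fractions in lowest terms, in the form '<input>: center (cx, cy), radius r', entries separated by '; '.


Follow each t-input down from w2: c' goes to c + r*c', radius to r*r'.
for t3, the 1-step affine chain lands on center (1/2, -1/4), radius 1/9
for t1, the 2-step affine chain lands on center (-19/40, -1/4), radius 1/100
for t2, the 2-step affine chain lands on center (-21/40, -1/4), radius 1/100

t1: center (-19/40, -1/4), radius 1/100; t2: center (-21/40, -1/4), radius 1/100; t3: center (1/2, -1/4), radius 1/9


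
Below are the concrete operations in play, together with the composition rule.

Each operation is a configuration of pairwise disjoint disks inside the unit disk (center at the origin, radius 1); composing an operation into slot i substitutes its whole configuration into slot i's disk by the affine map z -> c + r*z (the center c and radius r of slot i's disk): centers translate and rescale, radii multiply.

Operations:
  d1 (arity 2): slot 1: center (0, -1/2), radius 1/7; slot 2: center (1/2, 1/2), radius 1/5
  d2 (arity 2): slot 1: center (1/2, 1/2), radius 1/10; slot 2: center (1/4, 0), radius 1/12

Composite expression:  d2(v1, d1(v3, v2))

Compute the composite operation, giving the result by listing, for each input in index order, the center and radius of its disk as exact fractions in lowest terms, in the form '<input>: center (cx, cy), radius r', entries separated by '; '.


v1: center (1/2, 1/2), radius 1/10; v2: center (7/24, 1/24), radius 1/60; v3: center (1/4, -1/24), radius 1/84

Only the slot chain above each v matters under d2; compose those maps.
for v1, the 1-step affine chain lands on center (1/2, 1/2), radius 1/10
for v3, the 2-step affine chain lands on center (1/4, -1/24), radius 1/84
for v2, the 2-step affine chain lands on center (7/24, 1/24), radius 1/60


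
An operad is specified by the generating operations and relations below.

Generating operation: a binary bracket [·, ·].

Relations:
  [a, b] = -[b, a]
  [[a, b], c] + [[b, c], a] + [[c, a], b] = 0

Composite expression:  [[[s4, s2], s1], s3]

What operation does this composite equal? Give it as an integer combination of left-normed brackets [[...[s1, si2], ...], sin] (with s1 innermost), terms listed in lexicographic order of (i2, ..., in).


[[[s1, s2], s4], s3] - [[[s1, s4], s2], s3]

Expand each bracket as ab - ba; the s1-initial words give the coefficients.
Composite bracket: [[[s4, s2], s1], s3]
Under [a, b] = ab - ba we get 8 signed associative words (2^3 = 8).
Keep just the words that open with s1:
  s1s2s4s3 appears with sign +1, giving the term +[[[s1, s2], s4], s3]
  s1s4s2s3 appears with sign -1, giving the term -[[[s1, s4], s2], s3]


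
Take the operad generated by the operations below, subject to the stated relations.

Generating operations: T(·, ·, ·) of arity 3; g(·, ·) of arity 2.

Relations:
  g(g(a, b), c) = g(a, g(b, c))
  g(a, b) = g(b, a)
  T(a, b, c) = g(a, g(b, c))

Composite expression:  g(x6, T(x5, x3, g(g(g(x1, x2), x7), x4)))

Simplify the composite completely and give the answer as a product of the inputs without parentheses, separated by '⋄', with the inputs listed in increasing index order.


x1 ⋄ x2 ⋄ x3 ⋄ x4 ⋄ x5 ⋄ x6 ⋄ x7


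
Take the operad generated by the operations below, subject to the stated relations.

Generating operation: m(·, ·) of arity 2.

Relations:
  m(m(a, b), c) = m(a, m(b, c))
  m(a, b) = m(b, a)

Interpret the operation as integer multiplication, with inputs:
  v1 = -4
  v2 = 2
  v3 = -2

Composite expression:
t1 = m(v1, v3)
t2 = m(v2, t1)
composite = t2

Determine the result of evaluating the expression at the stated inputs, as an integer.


m(v1, v3) = 8
m(v2, m(v1, v3)) = 16

16


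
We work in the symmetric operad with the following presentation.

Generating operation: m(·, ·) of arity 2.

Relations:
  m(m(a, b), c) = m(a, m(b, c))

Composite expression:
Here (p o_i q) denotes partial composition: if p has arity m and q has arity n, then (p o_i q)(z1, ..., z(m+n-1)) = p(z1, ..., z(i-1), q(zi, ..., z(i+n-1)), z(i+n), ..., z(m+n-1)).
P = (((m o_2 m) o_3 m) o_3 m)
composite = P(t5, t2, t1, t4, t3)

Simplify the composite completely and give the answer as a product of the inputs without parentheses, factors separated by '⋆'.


t5 ⋆ t2 ⋆ t1 ⋆ t4 ⋆ t3

The m-tree's shape is irrelevant; the t-reading-order decides.
m(t1, t4) spells out as t1 ⋆ t4
m(m(t1, t4), t3) spells out as t1 ⋆ t4 ⋆ t3
m(t2, m(m(t1, t4), t3)) spells out as t2 ⋆ t1 ⋆ t4 ⋆ t3
m(t5, m(t2, m(m(t1, t4), t3))) spells out as t5 ⋆ t2 ⋆ t1 ⋆ t4 ⋆ t3


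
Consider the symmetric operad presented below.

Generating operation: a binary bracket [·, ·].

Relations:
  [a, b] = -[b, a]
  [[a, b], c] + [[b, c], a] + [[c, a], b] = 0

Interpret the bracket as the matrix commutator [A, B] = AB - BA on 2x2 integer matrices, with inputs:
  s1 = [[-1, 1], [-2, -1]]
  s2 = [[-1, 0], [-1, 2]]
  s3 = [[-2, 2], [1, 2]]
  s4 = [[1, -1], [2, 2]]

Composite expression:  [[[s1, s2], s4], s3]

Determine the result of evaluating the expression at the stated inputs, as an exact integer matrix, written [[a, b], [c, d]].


[[9, 68], [-16, -9]]

[s1, s2] = [[-1, 3], [6, 1]]
[[s1, s2], s4] = [[12, 5], [-2, -12]]
[[[s1, s2], s4], s3] = [[9, 68], [-16, -9]]


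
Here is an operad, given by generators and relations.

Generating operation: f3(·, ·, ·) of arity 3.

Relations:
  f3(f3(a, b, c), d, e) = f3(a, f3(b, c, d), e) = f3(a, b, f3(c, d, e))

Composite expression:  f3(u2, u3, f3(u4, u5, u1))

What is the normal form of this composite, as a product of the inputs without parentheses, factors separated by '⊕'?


u2 ⊕ u3 ⊕ u4 ⊕ u5 ⊕ u1

Associativity of f3 dissolves the nesting; only the u-input order survives.
f3(u4, u5, u1) flattens to u4 ⊕ u5 ⊕ u1
f3(u2, u3, f3(u4, u5, u1)) flattens to u2 ⊕ u3 ⊕ u4 ⊕ u5 ⊕ u1


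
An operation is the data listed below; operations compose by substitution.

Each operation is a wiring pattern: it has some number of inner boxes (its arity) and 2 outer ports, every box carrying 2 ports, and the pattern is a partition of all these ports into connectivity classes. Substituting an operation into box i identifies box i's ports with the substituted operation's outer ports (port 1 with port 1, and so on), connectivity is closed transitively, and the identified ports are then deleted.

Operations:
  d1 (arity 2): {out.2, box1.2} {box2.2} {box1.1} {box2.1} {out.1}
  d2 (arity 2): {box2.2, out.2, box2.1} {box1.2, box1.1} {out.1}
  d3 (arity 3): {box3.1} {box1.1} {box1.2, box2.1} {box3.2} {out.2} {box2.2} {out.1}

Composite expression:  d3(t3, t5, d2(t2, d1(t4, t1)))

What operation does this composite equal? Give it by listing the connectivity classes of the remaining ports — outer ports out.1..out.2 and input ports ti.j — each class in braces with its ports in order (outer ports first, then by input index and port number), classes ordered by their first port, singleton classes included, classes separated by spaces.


{out.1} {out.2} {t1.1} {t1.2} {t2.1, t2.2} {t3.1} {t3.2, t5.1} {t4.1} {t4.2} {t5.2}

Reachability decides: close wires over d3-identified ports.
after d1, the pattern on (t4, t1) reads {out.1} {out.2, t4.2} {t1.1} {t1.2} {t4.1} (out.j = its outer ports)
after d2, the pattern on (t2, t4, t1) reads {out.1} {out.2, t4.2} {t1.1} {t1.2} {t2.1, t2.2} {t4.1} (out.j = its outer ports)
after d3, the pattern on (t3, t5, t2, t4, t1) reads {out.1} {out.2} {t1.1} {t1.2} {t2.1, t2.2} {t3.1} {t3.2, t5.1} {t4.1} {t4.2} {t5.2} (out.j = its outer ports)


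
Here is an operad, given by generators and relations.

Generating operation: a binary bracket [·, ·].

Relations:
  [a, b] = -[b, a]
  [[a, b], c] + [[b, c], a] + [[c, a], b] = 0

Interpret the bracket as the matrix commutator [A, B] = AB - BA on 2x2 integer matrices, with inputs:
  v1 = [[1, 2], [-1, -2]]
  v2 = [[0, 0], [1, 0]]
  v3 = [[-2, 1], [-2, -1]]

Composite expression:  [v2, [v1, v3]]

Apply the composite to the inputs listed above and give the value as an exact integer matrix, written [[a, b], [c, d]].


[v1, v3] = [[-3, 5], [7, 3]]
[v2, [v1, v3]] = [[-5, 0], [-6, 5]]

[[-5, 0], [-6, 5]]


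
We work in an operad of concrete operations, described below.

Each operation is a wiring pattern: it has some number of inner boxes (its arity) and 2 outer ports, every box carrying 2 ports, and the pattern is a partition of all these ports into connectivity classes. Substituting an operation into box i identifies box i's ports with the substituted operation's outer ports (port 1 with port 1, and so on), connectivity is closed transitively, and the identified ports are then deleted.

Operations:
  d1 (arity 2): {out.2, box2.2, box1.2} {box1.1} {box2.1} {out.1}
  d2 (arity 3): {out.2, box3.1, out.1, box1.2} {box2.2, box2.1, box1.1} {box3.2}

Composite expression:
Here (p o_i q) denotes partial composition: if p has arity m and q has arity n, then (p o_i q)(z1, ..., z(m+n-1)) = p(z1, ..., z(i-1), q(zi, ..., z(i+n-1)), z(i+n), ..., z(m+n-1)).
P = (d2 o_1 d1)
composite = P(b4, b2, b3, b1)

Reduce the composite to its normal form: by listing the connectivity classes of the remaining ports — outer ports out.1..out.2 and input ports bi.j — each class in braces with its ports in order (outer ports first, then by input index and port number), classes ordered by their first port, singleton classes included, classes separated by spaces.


{out.1, out.2, b1.1, b2.2, b4.2} {b1.2} {b2.1} {b3.1, b3.2} {b4.1}

After gluing at d2, chains via deleted ports link the b-ports.
d1 over (b4, b2) gives {out.1} {out.2, b2.2, b4.2} {b2.1} {b4.1}, out.j being that stage's outer ports
d2 over (b4, b2, b3, b1) gives {out.1, out.2, b1.1, b2.2, b4.2} {b1.2} {b2.1} {b3.1, b3.2} {b4.1}, out.j being that stage's outer ports


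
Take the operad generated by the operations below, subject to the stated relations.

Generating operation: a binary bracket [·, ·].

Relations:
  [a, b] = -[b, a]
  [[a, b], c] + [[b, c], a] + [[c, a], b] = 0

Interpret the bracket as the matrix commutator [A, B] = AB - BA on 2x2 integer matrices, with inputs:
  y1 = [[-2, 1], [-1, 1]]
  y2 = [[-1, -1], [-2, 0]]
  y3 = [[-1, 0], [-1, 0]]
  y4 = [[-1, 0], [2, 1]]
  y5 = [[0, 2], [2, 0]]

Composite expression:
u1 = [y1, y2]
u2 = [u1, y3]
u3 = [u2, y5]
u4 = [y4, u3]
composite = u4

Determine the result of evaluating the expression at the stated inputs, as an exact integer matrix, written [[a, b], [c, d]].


[[32, 32], [72, -32]]

[y1, y2] = [[-3, 4], [-5, 3]]
[[y1, y2], y3] = [[-4, 4], [-1, 4]]
[[[y1, y2], y3], y5] = [[10, -16], [16, -10]]
[y4, [[[y1, y2], y3], y5]] = [[32, 32], [72, -32]]
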